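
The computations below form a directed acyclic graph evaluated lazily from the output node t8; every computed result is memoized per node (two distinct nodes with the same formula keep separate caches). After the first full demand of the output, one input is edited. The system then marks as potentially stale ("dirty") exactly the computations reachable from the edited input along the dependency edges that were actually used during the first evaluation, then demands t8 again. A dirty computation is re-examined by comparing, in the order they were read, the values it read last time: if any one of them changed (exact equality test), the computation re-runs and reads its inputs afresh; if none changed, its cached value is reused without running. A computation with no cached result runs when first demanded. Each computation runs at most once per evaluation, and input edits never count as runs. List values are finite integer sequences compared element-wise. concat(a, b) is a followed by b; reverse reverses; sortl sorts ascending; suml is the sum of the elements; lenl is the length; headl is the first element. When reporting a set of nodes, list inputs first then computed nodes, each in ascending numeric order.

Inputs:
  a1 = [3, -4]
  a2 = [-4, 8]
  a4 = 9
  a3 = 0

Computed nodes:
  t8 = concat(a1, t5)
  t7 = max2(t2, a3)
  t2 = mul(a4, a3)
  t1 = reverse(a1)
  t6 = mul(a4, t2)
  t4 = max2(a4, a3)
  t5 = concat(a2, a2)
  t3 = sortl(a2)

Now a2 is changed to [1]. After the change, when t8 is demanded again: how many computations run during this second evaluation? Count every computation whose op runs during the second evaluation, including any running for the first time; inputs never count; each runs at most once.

First demand of the output computes:
  t5 = concat([-4, 8], [-4, 8]) = [-4, 8, -4, 8]
  t8 = concat([3, -4], [-4, 8, -4, 8]) = [3, -4, -4, 8, -4, 8]

After the edit, cleaning proceeds:
  t5: a read changed (a2 [-4, 8]->[1]; a2 [-4, 8]->[1]) — executes, giving [1, 1].
  t8: a read changed (t5 [-4, 8, -4, 8]->[1, 1]) — executes, giving [3, -4, 1, 1].

2 computations run: t5, t8.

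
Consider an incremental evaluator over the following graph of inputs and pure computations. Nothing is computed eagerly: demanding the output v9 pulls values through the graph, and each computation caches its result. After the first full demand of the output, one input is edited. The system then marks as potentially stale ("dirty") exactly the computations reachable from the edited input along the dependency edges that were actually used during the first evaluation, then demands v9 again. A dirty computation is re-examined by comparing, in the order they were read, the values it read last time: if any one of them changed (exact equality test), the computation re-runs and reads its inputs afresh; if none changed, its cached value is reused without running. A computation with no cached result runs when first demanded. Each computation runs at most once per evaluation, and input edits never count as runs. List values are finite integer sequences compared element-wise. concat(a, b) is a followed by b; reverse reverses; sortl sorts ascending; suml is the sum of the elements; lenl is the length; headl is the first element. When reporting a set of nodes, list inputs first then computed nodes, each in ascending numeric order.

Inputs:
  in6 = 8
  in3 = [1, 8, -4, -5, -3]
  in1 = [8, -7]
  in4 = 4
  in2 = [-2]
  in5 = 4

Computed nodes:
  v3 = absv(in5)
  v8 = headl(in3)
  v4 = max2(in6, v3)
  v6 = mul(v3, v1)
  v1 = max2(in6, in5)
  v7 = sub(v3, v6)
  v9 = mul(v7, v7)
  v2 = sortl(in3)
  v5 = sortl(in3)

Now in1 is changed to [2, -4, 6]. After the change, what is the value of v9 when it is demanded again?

v9 now evaluates to 784.
The important point: nothing the output needs ever reads in1, so the edit is invisible to it.

Initial pass — values computed on the first demand:
  v1 = max2(8, 4) = 8
  v3 = absv(4) = 4
  v6 = mul(4, 8) = 32
  v7 = sub(4, 32) = -28
  v9 = mul(-28, -28) = 784

Second demand — change propagation:
  no demanded computation ever read in1, so the edit dirties nothing and nothing runs.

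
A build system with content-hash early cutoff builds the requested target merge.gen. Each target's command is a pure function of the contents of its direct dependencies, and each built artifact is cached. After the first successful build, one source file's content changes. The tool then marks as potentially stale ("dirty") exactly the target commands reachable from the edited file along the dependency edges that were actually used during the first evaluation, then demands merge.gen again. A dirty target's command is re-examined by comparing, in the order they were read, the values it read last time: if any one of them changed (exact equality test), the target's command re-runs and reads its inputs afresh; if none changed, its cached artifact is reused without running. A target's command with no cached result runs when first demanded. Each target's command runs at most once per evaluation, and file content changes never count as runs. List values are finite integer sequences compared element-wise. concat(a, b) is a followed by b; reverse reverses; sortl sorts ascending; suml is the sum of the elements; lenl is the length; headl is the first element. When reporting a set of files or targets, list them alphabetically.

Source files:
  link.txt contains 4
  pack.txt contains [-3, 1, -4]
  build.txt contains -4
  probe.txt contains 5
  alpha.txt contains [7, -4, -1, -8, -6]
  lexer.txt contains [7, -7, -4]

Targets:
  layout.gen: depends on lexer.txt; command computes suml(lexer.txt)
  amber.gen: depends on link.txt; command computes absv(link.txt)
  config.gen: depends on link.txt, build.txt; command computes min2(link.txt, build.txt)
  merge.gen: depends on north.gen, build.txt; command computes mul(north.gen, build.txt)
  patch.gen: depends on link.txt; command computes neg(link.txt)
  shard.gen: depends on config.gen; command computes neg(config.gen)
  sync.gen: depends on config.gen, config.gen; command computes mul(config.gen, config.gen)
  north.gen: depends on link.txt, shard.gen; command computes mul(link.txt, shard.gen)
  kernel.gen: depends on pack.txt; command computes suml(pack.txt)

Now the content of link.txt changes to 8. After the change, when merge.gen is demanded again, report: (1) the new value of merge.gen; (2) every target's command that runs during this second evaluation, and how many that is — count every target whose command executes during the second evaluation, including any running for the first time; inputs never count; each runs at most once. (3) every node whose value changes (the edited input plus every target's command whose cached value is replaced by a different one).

New value of merge.gen: -128.
Target commands that run: config.gen, merge.gen, north.gen — 3 in total.
Values that change: link.txt, merge.gen, north.gen.
Key observation: the cutoff stops propagation at shard.gen — its inputs' values are unchanged, so it reuses its cache.

First evaluation (everything demanded from the output):
  config.gen = min2(4, -4) = -4
  shard.gen = neg(-4) = 4
  north.gen = mul(4, 4) = 16
  merge.gen = mul(16, -4) = -64

Propagation after the edit:
  config.gen: runs — link.txt 4->8; result -4 (same value as before).
  shard.gen: checked — values it read are unchanged (config.gen unchanged); reused cached 4 without running.
  north.gen: runs — link.txt 4->8; result 32.
  merge.gen: runs — north.gen 16->32; result -128.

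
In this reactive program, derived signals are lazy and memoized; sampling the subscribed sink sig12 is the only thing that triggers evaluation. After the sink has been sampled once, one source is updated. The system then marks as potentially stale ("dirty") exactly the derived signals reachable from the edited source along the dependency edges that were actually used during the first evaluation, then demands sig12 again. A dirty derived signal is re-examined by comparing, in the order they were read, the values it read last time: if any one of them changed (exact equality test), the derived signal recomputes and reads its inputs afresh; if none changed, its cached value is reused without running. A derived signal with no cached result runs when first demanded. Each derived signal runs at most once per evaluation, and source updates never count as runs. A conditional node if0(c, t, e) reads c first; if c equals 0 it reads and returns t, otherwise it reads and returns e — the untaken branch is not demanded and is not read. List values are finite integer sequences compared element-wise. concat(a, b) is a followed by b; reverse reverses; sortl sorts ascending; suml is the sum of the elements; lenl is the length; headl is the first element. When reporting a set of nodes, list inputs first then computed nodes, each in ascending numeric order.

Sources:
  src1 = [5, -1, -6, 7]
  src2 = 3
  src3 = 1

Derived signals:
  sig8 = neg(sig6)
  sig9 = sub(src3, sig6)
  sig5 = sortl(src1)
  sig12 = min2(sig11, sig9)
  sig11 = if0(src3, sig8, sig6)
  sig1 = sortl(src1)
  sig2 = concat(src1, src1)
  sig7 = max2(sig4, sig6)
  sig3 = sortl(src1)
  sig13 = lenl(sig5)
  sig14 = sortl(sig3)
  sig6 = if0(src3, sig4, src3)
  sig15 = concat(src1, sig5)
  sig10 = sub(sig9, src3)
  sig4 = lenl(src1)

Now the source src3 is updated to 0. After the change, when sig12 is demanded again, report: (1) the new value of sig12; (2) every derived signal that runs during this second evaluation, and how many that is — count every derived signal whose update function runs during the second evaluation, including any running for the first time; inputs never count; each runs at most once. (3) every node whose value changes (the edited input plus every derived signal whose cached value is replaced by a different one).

First demand of the output computes:
  sig6 = if0(src3=1 -> else branch src3) = 1
  sig9 = sub(1, 1) = 0
  sig11 = if0(src3=1 -> else branch sig6) = 1
  sig12 = min2(1, 0) = 0

After the edit, cleaning proceeds:
  sig4: had never run; runs now, result 4.
  sig6: a read changed (src3 1->0; src3 1->0) — executes, giving 4.
  sig8: had never run; runs now, result -4.
  sig9: a read changed (src3 1->0; sig6 1->4) — executes, giving -4.
  sig11: a read changed (src3 1->0; sig6 1->4) — executes, giving -4.
  sig12: a read changed (sig11 1->-4; sig9 0->-4) — executes, giving -4.

Note the branch switch — sig4, sig8 had no cache and run now for the first time.

Demanding sig12 again yields -4.
6 derived signals run: sig4, sig6, sig8, sig9, sig11, sig12.
The nodes whose values change: src3, sig6, sig9, sig11, sig12.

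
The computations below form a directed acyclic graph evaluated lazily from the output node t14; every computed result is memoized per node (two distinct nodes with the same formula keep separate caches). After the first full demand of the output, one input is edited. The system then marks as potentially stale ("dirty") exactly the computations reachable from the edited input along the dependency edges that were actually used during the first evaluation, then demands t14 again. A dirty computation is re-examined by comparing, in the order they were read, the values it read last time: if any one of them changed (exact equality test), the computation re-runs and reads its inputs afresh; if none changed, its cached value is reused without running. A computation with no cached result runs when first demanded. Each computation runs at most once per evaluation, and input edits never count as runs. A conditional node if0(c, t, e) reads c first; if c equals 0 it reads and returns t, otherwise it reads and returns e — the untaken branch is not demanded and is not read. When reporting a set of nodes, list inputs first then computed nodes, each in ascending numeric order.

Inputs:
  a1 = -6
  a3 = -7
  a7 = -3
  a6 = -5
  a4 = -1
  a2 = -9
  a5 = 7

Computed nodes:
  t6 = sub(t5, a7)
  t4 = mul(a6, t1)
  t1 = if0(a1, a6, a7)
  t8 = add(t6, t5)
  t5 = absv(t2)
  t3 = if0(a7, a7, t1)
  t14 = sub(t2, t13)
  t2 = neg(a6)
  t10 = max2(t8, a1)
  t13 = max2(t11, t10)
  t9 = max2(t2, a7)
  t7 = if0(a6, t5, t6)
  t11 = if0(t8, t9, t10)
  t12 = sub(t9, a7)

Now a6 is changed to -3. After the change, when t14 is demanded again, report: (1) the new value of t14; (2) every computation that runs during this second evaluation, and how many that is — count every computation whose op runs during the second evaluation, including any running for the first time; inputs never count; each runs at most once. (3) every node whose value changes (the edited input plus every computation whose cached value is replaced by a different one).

Demanding t14 again yields -6.
8 computations run: t2, t5, t6, t8, t10, t11, t13, t14.
The nodes whose values change: a6, t2, t5, t6, t8, t10, t11, t13, t14.

First demand of the output computes:
  t2 = neg(-5) = 5
  t5 = absv(5) = 5
  t6 = sub(5, -3) = 8
  t8 = add(8, 5) = 13
  t10 = max2(13, -6) = 13
  t11 = if0(t8=13 -> else branch t10) = 13
  t13 = max2(13, 13) = 13
  t14 = sub(5, 13) = -8

After the edit, cleaning proceeds:
  t2: a read changed (a6 -5->-3) — executes, giving 3.
  t5: a read changed (t2 5->3) — executes, giving 3.
  t6: a read changed (t5 5->3) — executes, giving 6.
  t8: a read changed (t6 8->6; t5 5->3) — executes, giving 9.
  t10: a read changed (t8 13->9) — executes, giving 9.
  t11: a read changed (t8 13->9; t10 13->9) — executes, giving 9.
  t13: a read changed (t11 13->9; t10 13->9) — executes, giving 9.
  t14: a read changed (t2 5->3; t13 13->9) — executes, giving -6.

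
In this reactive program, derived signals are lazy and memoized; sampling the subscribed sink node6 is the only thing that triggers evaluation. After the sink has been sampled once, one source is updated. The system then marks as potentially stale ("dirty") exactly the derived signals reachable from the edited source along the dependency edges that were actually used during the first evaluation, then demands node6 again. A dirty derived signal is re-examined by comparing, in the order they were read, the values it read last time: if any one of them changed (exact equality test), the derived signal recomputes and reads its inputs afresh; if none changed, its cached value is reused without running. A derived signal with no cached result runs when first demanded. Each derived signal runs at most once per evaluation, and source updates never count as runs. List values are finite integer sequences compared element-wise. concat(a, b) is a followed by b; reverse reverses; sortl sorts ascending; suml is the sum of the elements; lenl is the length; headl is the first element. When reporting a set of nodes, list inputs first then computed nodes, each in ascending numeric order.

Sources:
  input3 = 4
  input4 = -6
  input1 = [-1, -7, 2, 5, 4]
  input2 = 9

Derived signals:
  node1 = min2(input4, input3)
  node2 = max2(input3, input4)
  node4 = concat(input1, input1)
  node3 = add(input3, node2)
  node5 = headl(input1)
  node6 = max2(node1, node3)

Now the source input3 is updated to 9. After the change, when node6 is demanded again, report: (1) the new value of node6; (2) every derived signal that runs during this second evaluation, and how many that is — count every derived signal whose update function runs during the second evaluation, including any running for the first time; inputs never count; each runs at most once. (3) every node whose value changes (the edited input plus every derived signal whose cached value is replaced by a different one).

Demanding node6 again yields 18.
4 derived signals run: node1, node2, node3, node6.
The nodes whose values change: input3, node2, node3, node6.

First demand of the output computes:
  node1 = min2(-6, 4) = -6
  node2 = max2(4, -6) = 4
  node3 = add(4, 4) = 8
  node6 = max2(-6, 8) = 8

After the edit, cleaning proceeds:
  node1: a read changed (input3 4->9) — executes, giving -6 — identical to its old value.
  node2: a read changed (input3 4->9) — executes, giving 9.
  node3: a read changed (input3 4->9; node2 4->9) — executes, giving 18.
  node6: a read changed (node3 8->18) — executes, giving 18.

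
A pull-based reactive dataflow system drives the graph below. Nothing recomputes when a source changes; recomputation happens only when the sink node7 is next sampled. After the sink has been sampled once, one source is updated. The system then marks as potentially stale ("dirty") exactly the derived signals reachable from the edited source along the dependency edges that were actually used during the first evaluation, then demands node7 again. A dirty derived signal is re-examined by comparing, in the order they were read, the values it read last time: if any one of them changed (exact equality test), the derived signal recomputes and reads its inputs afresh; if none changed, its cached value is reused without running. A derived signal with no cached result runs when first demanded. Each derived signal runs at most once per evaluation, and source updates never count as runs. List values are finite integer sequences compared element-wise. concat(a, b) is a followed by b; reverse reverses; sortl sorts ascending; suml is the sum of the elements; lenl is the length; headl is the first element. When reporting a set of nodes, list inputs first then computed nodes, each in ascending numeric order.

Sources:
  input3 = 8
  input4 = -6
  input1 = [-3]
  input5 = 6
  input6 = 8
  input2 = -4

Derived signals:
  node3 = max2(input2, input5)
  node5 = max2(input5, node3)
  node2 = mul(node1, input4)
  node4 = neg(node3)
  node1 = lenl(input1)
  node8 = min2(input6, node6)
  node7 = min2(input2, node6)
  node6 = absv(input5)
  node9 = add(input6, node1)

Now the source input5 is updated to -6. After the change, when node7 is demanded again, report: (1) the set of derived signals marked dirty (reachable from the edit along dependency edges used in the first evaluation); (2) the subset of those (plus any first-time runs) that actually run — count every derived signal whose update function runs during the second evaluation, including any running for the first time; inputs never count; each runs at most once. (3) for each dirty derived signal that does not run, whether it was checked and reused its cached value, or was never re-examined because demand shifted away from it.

First evaluation (everything demanded from the output):
  node6 = absv(6) = 6
  node7 = min2(-4, 6) = -4

Propagation after the edit:
  node6: runs — input5 6->-6; result 6 (same value as before).
  node7: checked — values it read are unchanged (input2 unchanged, node6 unchanged); reused cached -4 without running.

Key observation: the change is absorbed at node6 — it re-runs but produces the same value, and the output's value is unchanged.

Marked dirty: node6, node7.
Derived signals that run: node6 — 1 in total.
Checked but reused from cache: node7.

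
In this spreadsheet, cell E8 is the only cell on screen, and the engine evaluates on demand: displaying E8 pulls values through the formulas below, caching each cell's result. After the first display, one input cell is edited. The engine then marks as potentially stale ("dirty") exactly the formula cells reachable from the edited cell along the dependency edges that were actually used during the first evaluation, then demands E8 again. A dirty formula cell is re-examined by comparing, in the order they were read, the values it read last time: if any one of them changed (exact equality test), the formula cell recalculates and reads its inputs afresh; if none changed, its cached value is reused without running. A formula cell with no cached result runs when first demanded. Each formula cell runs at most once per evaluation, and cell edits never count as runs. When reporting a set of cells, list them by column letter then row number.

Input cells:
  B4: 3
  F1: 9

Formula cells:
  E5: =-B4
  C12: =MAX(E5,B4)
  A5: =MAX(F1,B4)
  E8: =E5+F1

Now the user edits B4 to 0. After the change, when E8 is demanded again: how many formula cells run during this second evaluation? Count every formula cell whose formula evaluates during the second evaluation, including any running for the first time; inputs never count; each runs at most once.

Run set: E5, E8 (2 run).

Initial pass — values computed on the first demand:
  E5 = -(3) = -3
  E8 = -3 + 9 = 6

Second demand — change propagation:
  E5: re-runs because B4 3->0; new result 0.
  E8: re-runs because E5 -3->0; new result 9.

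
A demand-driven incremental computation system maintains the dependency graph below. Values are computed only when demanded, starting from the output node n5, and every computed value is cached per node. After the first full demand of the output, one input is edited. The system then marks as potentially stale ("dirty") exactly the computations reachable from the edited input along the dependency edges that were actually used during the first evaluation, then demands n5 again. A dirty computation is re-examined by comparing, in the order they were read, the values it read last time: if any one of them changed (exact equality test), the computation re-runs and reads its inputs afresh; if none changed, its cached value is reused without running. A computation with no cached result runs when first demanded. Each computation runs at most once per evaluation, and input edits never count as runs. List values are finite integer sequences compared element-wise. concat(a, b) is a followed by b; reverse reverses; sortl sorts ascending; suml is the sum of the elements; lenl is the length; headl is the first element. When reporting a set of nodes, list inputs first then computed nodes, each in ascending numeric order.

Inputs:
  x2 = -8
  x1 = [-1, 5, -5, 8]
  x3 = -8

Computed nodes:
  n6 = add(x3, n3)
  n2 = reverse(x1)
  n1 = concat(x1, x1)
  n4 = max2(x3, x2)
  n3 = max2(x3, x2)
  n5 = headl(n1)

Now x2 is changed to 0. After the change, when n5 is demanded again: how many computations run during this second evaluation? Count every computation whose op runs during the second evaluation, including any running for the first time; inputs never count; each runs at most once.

First evaluation (everything demanded from the output):
  n1 = concat([-1, 5, -5, 8], [-1, 5, -5, 8]) = [-1, 5, -5, 8, -1, 5, -5, 8]
  n5 = headl([-1, 5, -5, 8, -1, 5, -5, 8]) = -1

Propagation after the edit:
  x2 feeds no computation that the output demands — nothing is marked dirty and nothing runs.

Key observation: x2 is never demanded by the output, so the edit triggers no recomputation at all.

Computations that run: none — 0 in total.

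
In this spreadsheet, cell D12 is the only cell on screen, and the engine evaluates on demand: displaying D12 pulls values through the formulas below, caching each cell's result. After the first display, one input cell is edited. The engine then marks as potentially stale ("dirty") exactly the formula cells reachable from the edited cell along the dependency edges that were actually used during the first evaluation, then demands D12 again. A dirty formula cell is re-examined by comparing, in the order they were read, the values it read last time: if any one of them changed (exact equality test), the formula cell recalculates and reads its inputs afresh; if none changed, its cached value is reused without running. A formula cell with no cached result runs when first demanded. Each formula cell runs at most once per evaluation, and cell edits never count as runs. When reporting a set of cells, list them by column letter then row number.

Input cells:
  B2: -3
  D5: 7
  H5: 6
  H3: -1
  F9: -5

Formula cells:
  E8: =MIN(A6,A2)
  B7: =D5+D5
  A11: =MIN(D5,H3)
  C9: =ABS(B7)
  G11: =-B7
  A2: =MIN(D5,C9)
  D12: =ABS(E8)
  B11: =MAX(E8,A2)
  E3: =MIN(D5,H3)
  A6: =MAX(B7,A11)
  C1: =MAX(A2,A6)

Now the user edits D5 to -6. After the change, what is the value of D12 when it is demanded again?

Initial pass — values computed on the first demand:
  A11 = MIN(7, -1) = -1
  B7 = 7 + 7 = 14
  A6 = MAX(14, -1) = 14
  C9 = ABS(14) = 14
  A2 = MIN(7, 14) = 7
  E8 = MIN(14, 7) = 7
  D12 = ABS(7) = 7

Second demand — change propagation:
  A11: re-runs because D5 7->-6; new result -6.
  B7: re-runs because D5 7->-6; D5 7->-6; new result -12.
  A6: re-runs because B7 14->-12; A11 -1->-6; new result -6.
  C9: re-runs because B7 14->-12; new result 12.
  A2: re-runs because D5 7->-6; C9 14->12; new result -6.
  E8: re-runs because A6 14->-6; A2 7->-6; new result -6.
  D12: re-runs because E8 7->-6; new result 6.

D12 now evaluates to 6.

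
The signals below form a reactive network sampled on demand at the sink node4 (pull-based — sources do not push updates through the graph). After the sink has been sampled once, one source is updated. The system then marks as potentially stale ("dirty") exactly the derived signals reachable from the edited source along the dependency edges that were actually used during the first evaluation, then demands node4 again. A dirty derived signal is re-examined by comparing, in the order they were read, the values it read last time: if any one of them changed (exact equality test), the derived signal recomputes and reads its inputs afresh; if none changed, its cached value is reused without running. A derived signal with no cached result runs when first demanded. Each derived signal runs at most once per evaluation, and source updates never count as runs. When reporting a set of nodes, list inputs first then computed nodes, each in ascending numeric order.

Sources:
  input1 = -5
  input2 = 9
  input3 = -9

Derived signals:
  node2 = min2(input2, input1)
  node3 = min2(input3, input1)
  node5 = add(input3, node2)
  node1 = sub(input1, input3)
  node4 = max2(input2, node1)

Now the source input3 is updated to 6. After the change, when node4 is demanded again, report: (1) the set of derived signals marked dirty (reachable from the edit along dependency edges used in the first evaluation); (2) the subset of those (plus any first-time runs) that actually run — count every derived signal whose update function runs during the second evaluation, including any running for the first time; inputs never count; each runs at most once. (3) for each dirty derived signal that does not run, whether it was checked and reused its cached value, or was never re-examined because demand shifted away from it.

Dirty set: node1, node4.
Run set: node1, node4 (2 run).
All dirty derived signals ended up running.

Initial pass — values computed on the first demand:
  node1 = sub(-5, -9) = 4
  node4 = max2(9, 4) = 9

Second demand — change propagation:
  node1: re-runs because input3 -9->6; new result -11.
  node4: re-runs because node1 4->-11; new result 9 (unchanged).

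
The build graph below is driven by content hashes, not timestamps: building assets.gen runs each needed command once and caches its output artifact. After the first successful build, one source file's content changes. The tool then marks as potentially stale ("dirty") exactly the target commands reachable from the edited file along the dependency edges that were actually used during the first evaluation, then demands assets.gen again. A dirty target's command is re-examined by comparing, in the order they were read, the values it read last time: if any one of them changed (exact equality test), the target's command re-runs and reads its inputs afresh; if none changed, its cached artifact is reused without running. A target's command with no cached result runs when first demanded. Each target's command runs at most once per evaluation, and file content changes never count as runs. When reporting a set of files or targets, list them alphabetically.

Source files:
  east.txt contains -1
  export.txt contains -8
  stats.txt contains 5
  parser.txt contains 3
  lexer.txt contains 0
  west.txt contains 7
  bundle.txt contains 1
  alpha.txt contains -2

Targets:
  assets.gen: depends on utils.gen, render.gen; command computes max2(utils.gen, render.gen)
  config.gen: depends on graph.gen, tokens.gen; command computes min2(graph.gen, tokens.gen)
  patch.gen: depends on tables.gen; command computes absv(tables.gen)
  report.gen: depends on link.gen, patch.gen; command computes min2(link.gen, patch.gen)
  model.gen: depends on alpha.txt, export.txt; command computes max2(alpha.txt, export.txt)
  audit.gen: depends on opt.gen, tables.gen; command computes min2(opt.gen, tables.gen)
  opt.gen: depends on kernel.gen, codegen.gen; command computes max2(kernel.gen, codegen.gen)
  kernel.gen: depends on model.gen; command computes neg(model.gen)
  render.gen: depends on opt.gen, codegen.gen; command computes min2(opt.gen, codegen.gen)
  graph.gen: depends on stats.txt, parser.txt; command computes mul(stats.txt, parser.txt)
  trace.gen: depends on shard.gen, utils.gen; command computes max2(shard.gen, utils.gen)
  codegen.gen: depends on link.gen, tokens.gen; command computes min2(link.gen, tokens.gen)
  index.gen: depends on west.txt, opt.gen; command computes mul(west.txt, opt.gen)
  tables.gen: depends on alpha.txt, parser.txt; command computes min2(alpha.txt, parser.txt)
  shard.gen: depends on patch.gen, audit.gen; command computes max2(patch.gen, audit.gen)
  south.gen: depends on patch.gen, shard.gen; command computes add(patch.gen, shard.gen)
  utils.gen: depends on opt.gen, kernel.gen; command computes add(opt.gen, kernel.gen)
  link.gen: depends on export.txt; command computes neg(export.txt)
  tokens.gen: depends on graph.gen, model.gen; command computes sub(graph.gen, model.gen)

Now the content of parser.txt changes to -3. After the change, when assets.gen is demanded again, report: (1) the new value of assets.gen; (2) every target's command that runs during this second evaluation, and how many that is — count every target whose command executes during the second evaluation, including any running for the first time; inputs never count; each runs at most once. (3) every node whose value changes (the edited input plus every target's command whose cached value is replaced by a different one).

assets.gen now evaluates to 4.
Run set: assets.gen, codegen.gen, graph.gen, opt.gen, render.gen, tokens.gen, utils.gen (7 run).
Changed values: assets.gen, codegen.gen, graph.gen, opt.gen, parser.txt, render.gen, tokens.gen, utils.gen.

Initial pass — values computed on the first demand:
  graph.gen = mul(5, 3) = 15
  link.gen = neg(-8) = 8
  model.gen = max2(-2, -8) = -2
  kernel.gen = neg(-2) = 2
  tokens.gen = sub(15, -2) = 17
  codegen.gen = min2(8, 17) = 8
  opt.gen = max2(2, 8) = 8
  render.gen = min2(8, 8) = 8
  utils.gen = add(8, 2) = 10
  assets.gen = max2(10, 8) = 10

Second demand — change propagation:
  graph.gen: re-runs because parser.txt 3->-3; new result -15.
  tokens.gen: re-runs because graph.gen 15->-15; new result -13.
  codegen.gen: re-runs because tokens.gen 17->-13; new result -13.
  opt.gen: re-runs because codegen.gen 8->-13; new result 2.
  render.gen: re-runs because opt.gen 8->2; codegen.gen 8->-13; new result -13.
  utils.gen: re-runs because opt.gen 8->2; new result 4.
  assets.gen: re-runs because utils.gen 10->4; render.gen 8->-13; new result 4.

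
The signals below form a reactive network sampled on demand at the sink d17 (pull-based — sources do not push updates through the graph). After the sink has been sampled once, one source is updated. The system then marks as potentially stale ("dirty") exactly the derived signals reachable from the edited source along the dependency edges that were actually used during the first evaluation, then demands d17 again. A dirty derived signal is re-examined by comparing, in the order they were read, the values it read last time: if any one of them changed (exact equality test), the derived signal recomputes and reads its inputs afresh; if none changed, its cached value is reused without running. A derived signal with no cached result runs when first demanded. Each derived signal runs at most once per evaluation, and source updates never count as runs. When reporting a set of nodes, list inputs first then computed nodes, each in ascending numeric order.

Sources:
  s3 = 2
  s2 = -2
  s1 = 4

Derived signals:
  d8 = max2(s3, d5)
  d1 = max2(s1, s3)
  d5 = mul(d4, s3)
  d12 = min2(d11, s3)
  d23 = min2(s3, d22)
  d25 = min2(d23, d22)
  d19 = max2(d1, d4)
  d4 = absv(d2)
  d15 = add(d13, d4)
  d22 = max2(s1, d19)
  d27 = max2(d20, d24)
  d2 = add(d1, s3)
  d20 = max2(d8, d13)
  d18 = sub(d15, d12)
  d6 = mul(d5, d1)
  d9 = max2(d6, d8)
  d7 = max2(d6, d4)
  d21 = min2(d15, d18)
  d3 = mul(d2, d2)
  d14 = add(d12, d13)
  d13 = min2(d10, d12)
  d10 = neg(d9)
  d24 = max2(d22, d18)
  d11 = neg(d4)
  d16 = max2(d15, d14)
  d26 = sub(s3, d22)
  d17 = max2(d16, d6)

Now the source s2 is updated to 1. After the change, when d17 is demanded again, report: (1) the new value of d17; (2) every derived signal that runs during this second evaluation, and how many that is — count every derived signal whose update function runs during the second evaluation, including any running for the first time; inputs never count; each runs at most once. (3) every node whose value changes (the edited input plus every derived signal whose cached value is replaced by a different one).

Initial pass — values computed on the first demand:
  d1 = max2(4, 2) = 4
  d2 = add(4, 2) = 6
  d4 = absv(6) = 6
  d5 = mul(6, 2) = 12
  d6 = mul(12, 4) = 48
  d8 = max2(2, 12) = 12
  d9 = max2(48, 12) = 48
  d10 = neg(48) = -48
  d11 = neg(6) = -6
  d12 = min2(-6, 2) = -6
  d13 = min2(-48, -6) = -48
  d14 = add(-6, -48) = -54
  d15 = add(-48, 6) = -42
  d16 = max2(-42, -54) = -42
  d17 = max2(-42, 48) = 48

Second demand — change propagation:
  no demanded computation ever read s2, so the edit dirties nothing and nothing runs.

The important point: nothing the output needs ever reads s2, so the edit is invisible to it.

d17 now evaluates to 48.
Run set: none (0 run).
Changed values: s2.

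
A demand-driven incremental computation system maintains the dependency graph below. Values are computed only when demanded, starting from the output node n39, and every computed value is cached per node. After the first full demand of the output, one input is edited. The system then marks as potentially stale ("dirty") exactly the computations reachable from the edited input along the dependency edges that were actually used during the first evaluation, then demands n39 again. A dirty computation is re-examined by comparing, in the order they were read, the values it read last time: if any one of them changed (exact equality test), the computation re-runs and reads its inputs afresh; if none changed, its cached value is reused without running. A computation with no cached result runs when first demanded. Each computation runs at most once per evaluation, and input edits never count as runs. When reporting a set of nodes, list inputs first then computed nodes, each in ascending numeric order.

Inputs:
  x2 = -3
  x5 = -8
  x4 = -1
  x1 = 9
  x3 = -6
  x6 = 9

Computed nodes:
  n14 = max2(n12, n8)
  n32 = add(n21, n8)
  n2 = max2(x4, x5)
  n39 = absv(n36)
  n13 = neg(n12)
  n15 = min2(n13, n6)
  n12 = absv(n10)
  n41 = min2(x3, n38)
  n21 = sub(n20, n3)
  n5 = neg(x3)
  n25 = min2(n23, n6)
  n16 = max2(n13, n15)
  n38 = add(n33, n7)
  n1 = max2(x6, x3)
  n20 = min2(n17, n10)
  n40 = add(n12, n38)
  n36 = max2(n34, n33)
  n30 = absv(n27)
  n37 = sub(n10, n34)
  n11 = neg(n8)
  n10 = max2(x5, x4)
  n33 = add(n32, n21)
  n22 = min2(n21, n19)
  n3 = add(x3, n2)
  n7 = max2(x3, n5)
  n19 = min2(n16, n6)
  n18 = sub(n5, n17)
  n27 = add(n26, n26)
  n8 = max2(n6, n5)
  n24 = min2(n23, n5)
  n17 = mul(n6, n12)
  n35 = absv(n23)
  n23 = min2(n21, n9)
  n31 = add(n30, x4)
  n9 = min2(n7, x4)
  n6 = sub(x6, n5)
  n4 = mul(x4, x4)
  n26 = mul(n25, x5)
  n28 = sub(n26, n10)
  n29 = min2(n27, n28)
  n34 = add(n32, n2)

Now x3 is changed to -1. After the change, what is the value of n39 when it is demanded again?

New value of n39: 10.

First evaluation (everything demanded from the output):
  n2 = max2(-1, -8) = -1
  n3 = add(-6, -1) = -7
  n5 = neg(-6) = 6
  n6 = sub(9, 6) = 3
  n8 = max2(3, 6) = 6
  n10 = max2(-8, -1) = -1
  n12 = absv(-1) = 1
  n17 = mul(3, 1) = 3
  n20 = min2(3, -1) = -1
  n21 = sub(-1, -7) = 6
  n32 = add(6, 6) = 12
  n33 = add(12, 6) = 18
  n34 = add(12, -1) = 11
  n36 = max2(11, 18) = 18
  n39 = absv(18) = 18

Propagation after the edit:
  n3: runs — x3 -6->-1; result -2.
  n5: runs — x3 -6->-1; result 1.
  n6: runs — n5 6->1; result 8.
  n8: runs — n6 3->8; n5 6->1; result 8.
  n17: runs — n6 3->8; result 8.
  n20: runs — n17 3->8; result -1 (same value as before).
  n21: runs — n3 -7->-2; result 1.
  n32: runs — n21 6->1; n8 6->8; result 9.
  n33: runs — n32 12->9; n21 6->1; result 10.
  n34: runs — n32 12->9; result 8.
  n36: runs — n34 11->8; n33 18->10; result 10.
  n39: runs — n36 18->10; result 10.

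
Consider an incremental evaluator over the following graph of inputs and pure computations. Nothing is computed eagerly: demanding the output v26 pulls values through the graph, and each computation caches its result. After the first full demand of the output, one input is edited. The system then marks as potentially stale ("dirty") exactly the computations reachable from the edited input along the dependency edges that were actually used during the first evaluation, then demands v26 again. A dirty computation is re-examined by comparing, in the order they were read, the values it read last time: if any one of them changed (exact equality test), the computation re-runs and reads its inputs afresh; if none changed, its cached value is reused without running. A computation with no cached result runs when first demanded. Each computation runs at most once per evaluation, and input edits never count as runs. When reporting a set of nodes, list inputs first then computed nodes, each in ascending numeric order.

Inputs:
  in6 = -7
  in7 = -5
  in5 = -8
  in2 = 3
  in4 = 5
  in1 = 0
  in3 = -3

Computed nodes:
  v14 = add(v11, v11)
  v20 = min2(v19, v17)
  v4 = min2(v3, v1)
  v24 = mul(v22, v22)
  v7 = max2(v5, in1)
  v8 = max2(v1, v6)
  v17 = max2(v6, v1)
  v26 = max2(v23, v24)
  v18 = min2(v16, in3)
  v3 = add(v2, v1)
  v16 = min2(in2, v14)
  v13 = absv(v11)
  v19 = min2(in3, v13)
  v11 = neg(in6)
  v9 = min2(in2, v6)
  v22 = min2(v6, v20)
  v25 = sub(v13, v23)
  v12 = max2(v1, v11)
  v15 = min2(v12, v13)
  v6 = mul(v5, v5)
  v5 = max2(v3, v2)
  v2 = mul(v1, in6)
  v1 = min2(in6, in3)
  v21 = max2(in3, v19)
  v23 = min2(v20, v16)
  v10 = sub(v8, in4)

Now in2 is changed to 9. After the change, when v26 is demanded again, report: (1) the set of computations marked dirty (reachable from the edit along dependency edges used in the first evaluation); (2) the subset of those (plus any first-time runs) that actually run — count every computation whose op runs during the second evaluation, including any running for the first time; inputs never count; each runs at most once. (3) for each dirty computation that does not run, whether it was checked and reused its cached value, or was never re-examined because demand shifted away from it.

Initial pass — values computed on the first demand:
  v1 = min2(-7, -3) = -7
  v2 = mul(-7, -7) = 49
  v3 = add(49, -7) = 42
  v5 = max2(42, 49) = 49
  v6 = mul(49, 49) = 2401
  v11 = neg(-7) = 7
  v13 = absv(7) = 7
  v14 = add(7, 7) = 14
  v16 = min2(3, 14) = 3
  v17 = max2(2401, -7) = 2401
  v19 = min2(-3, 7) = -3
  v20 = min2(-3, 2401) = -3
  v22 = min2(2401, -3) = -3
  v23 = min2(-3, 3) = -3
  v24 = mul(-3, -3) = 9
  v26 = max2(-3, 9) = 9

Second demand — change propagation:
  v16: re-runs because in2 3->9; new result 9.
  v23: re-runs because v16 3->9; new result -3 (unchanged).
  v26: re-examined; everything it read last time is the same (v23 unchanged, v24 unchanged) — cache 9 kept, no run.

The important point: v23 recomputes to an identical value, and the output ends up unchanged.

Dirty set: v16, v23, v26.
Run set: v16, v23 (2 run).
Re-examined without running (cache reused): v26.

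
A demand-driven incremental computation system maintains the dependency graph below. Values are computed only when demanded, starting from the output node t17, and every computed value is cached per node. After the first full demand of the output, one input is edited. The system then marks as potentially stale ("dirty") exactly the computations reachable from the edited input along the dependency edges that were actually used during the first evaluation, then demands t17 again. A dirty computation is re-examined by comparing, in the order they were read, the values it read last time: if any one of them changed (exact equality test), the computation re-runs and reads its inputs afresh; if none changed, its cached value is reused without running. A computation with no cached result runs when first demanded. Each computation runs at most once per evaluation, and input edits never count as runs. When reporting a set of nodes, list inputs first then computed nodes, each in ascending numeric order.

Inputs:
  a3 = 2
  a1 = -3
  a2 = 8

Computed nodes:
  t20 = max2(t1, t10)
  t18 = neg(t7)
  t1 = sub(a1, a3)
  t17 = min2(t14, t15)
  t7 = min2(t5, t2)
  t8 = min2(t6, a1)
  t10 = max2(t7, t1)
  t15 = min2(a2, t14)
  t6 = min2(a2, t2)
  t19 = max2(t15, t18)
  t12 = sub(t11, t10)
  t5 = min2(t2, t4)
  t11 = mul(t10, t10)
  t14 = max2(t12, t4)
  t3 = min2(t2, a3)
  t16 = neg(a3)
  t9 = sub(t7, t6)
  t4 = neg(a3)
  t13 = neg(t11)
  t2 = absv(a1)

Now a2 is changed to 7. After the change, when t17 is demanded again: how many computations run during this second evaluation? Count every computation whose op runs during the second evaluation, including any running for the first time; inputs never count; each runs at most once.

First evaluation (everything demanded from the output):
  t1 = sub(-3, 2) = -5
  t2 = absv(-3) = 3
  t4 = neg(2) = -2
  t5 = min2(3, -2) = -2
  t7 = min2(-2, 3) = -2
  t10 = max2(-2, -5) = -2
  t11 = mul(-2, -2) = 4
  t12 = sub(4, -2) = 6
  t14 = max2(6, -2) = 6
  t15 = min2(8, 6) = 6
  t17 = min2(6, 6) = 6

Propagation after the edit:
  t15: runs — a2 8->7; result 6 (same value as before).
  t17: checked — values it read are unchanged (t14 unchanged, t15 unchanged); reused cached 6 without running.

Key observation: the change is absorbed at t15 — it re-runs but produces the same value, and the output's value is unchanged.

Computations that run: t15 — 1 in total.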